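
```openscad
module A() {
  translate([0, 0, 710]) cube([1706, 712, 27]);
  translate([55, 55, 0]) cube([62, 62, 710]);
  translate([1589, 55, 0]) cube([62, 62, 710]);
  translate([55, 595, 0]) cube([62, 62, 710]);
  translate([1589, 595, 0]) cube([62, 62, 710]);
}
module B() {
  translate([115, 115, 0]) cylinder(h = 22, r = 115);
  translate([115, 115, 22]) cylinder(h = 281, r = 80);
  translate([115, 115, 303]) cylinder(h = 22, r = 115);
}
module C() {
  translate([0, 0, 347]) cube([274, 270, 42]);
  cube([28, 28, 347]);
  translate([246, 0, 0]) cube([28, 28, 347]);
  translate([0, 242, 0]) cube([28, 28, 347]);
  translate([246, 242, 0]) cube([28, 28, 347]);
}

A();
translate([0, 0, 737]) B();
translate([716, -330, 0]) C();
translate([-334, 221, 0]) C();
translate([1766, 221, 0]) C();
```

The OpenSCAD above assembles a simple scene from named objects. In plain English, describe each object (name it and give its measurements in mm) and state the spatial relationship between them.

A is a rectangular dining table. The top is 1706×712×27 mm with its upper surface at z = 737 mm. It stands on four 62×62 mm square legs, each inset 55 mm from the nearest pair of top edges, running from the floor to the underside of the top.

B is a spool: two coaxial disc flanges of radius 115 mm and thickness 22 mm, joined by a core cylinder of radius 80 mm and height 281 mm. The lower flange rests on z = 0 and the three cylinders share a vertical axis.

C is a four-legged stool. The seat is a 274×270×42 mm slab whose top surface is at z = 389 mm; four square legs, each 28×28 mm in cross-section, run from the floor (z = 0) to the underside of the seat, each flush with a corner of the seat.

The spool is on top of the table. Three stools sit around the table at the −y, −x, +x sides.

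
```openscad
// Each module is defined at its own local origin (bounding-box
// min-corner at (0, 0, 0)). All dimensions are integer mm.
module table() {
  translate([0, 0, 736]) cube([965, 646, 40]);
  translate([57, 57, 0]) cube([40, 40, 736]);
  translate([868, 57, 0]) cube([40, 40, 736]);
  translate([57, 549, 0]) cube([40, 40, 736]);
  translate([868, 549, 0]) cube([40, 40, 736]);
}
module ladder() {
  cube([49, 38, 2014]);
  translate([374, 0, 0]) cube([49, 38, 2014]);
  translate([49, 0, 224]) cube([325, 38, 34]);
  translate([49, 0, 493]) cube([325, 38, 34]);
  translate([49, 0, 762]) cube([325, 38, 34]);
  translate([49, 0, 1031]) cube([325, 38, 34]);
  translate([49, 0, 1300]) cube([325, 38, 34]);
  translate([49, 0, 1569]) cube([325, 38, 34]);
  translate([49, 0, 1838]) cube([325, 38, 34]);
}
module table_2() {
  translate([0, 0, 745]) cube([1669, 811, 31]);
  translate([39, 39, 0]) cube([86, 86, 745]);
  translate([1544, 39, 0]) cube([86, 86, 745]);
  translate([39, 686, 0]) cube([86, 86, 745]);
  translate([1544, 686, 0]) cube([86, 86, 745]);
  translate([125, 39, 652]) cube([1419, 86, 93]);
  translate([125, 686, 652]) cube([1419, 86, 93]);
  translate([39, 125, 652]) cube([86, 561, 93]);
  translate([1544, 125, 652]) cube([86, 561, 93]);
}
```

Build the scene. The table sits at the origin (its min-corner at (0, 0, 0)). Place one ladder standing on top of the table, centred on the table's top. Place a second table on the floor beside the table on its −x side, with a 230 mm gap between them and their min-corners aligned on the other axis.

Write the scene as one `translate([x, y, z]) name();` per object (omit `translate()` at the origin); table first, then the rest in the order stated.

table();
translate([271, 304, 776]) ladder();
translate([-1899, 0, 0]) table_2();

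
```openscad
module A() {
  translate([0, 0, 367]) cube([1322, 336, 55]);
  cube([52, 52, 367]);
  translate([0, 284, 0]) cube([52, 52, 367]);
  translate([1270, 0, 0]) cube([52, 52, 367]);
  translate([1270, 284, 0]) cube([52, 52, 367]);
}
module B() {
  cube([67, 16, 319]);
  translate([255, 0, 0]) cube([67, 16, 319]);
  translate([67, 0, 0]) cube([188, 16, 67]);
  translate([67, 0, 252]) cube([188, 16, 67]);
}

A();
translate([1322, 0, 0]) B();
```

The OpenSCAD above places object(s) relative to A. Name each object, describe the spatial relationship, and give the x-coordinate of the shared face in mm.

A is a bench. B is a picture frame. The picture frame is against the bench's +x side, with their −y faces flush. The x-coordinate of the shared face is 1322 mm.

The bench's +x face and the picture frame's −x face are both at x = 1322 mm.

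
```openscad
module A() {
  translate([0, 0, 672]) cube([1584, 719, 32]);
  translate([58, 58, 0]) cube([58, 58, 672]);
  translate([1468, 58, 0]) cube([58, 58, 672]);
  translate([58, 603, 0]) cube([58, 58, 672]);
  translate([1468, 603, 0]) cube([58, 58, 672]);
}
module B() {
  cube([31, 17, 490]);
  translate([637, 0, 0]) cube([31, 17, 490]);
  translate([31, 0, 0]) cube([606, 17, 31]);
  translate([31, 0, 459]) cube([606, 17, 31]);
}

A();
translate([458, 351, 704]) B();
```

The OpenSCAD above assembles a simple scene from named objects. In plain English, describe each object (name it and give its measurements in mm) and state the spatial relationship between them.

A is a table: top 1584 mm (x) × 719 mm (y), 32 mm thick, upper face at z = 704 mm, on four 58×58 mm square legs, each inset 58 mm from the nearest pair of top edges, running from z = 0 to the bottom of the top.

B is a picture frame with a 606×428 mm rectangular opening (x by z) and a uniform 31 mm border on every side. Frame depth is 17 mm along y. It is built from two vertical stiles running the full outside height and two horizontal rails spanning the gap between the stiles.

The picture frame is on top of the table, centred.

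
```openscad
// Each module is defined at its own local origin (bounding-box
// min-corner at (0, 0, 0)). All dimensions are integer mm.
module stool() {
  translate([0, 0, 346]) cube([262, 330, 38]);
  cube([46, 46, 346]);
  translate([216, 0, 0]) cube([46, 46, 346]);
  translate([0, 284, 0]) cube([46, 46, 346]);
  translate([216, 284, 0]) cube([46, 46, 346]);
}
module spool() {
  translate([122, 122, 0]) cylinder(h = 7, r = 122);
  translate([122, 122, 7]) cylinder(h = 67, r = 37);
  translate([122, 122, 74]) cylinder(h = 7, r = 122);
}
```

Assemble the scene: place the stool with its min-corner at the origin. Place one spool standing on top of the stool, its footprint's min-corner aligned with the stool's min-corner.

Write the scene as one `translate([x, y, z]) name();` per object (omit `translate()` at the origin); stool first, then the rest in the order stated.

stool();
translate([0, 0, 384]) spool();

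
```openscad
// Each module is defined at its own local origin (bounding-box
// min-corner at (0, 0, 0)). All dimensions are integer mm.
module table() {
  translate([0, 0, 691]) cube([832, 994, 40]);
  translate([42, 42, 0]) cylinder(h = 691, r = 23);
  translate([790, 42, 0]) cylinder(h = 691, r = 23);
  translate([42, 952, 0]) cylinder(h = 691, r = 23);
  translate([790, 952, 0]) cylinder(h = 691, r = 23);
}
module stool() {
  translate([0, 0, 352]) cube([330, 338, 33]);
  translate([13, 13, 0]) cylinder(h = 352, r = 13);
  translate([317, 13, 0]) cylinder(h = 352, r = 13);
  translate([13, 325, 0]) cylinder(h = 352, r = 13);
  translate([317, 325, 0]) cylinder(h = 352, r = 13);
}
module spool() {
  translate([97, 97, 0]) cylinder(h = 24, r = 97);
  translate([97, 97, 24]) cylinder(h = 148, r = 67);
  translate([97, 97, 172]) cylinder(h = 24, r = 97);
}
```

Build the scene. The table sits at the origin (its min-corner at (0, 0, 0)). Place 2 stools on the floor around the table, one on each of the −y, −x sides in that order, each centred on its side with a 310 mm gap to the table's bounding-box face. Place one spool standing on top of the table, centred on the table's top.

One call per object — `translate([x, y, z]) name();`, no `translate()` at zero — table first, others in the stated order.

table();
translate([251, -648, 0]) stool();
translate([-640, 328, 0]) stool();
translate([319, 400, 731]) spool();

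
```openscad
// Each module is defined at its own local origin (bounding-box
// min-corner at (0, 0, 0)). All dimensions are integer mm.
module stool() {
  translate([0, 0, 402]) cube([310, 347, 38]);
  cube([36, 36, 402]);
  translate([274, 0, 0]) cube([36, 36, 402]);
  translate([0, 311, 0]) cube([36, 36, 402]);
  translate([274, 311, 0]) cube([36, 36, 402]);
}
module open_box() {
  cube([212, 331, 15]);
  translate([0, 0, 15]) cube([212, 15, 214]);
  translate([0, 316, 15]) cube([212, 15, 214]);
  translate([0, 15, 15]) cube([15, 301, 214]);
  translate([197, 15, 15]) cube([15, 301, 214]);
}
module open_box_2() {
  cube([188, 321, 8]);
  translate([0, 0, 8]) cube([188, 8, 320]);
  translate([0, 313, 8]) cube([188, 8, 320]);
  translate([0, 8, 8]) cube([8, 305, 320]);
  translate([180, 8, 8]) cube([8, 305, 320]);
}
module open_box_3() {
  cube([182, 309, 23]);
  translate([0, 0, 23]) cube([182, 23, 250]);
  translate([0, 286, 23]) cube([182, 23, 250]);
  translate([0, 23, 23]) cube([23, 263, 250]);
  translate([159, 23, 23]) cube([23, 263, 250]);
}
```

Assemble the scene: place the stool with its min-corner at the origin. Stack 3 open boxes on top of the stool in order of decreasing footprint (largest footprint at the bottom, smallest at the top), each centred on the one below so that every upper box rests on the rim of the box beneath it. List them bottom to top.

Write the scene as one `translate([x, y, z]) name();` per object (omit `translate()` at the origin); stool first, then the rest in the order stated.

stool();
translate([49, 8, 440]) open_box();
translate([61, 13, 669]) open_box_2();
translate([64, 19, 997]) open_box_3();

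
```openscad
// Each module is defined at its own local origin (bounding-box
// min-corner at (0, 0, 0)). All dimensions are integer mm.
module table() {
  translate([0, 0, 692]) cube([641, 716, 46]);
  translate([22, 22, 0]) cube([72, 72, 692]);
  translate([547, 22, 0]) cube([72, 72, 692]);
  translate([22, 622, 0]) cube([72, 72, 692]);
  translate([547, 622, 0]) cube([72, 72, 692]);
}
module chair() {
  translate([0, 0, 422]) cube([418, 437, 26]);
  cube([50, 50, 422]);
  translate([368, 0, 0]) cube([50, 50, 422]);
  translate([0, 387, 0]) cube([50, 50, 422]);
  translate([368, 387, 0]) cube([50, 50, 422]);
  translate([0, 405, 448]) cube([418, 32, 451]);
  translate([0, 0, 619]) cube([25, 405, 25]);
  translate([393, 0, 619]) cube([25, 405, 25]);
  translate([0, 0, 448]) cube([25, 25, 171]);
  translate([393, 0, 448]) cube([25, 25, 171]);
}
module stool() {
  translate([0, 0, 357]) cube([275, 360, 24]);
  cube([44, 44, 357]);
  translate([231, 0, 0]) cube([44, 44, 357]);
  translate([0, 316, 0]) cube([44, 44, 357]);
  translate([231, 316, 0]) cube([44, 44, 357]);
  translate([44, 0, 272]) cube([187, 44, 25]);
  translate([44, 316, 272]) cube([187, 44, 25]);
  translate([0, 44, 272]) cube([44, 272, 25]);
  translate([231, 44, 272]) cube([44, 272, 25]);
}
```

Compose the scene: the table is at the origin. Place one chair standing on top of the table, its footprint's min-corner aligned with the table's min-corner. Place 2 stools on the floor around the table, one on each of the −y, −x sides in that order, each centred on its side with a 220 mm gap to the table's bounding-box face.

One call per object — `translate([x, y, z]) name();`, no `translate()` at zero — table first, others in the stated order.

table();
translate([0, 0, 738]) chair();
translate([183, -580, 0]) stool();
translate([-495, 178, 0]) stool();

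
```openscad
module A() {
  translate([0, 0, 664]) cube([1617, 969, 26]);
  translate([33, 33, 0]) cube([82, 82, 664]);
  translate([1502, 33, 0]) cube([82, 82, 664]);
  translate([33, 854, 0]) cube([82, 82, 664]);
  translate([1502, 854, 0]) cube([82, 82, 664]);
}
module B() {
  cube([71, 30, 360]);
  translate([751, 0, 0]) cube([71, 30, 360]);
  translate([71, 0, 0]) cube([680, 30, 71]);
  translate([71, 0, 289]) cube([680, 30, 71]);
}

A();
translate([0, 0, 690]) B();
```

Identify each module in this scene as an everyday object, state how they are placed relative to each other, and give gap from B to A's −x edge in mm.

The picture frame's min-x is at 0; the table's min-x is 0; gap = 0 mm.

A is a table. B is a picture frame. The picture frame is on top of the table. The gap from the picture frame to the table's −x edge is 0 mm.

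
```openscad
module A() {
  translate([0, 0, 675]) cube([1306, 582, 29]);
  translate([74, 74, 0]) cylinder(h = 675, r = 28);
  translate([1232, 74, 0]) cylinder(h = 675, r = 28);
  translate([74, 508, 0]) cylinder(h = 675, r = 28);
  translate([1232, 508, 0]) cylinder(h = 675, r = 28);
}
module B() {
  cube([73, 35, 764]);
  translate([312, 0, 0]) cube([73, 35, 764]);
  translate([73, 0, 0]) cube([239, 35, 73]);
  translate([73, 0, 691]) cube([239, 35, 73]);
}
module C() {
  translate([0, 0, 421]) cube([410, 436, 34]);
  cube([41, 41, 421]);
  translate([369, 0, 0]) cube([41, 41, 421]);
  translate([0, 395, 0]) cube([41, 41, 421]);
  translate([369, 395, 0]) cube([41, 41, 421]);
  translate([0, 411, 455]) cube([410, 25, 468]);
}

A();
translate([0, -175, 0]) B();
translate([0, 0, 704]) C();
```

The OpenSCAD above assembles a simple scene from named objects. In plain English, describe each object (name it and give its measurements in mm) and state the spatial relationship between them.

A is a table: top 1306 mm (x) × 582 mm (y), 29 mm thick, upper face at z = 704 mm, on four round legs of 56 mm diameter, each leg's bounding box inset 46 mm from the nearest pair of top edges, running from z = 0 to the bottom of the top.

B is a rectangular picture frame lying in the x–z plane (depth along y). The opening is 239 mm wide (x) by 618 mm tall (z), surrounded by a border 73 mm wide on all four sides. The frame is 35 mm deep and is made of two full-height vertical stiles with two horizontal rails fitted between them.

C is a chair. The seat is a 410×436×34 mm slab with its top at z = 455 mm, on four 41×41 mm corner legs (flush with the seat edges, standing on z = 0). A flat backrest 25 mm thick, 468 mm tall, spans the full seat width and rises from the seat top along its +y edge, rear face flush with the rear of the seat.

The picture frame is on the floor beside the table on its −y side. The chair is on top of the table.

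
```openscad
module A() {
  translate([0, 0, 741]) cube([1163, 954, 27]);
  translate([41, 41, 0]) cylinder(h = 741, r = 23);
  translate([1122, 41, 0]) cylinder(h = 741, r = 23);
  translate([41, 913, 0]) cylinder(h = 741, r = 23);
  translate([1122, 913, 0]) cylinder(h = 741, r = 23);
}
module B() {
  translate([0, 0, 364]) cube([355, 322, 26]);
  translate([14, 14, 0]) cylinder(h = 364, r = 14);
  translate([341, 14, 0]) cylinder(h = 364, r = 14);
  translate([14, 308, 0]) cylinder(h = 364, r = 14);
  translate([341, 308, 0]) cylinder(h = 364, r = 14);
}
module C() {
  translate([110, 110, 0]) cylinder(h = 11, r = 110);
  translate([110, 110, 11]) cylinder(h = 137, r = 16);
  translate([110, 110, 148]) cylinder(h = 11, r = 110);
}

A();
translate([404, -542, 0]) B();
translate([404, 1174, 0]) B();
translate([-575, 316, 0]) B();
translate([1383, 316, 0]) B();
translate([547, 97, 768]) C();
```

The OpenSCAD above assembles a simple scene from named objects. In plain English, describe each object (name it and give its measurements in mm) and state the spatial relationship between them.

A is a table: top 1163 mm (x) × 954 mm (y), 27 mm thick, upper face at z = 768 mm, on four round legs of 46 mm diameter, each leg's bounding box inset 18 mm from the nearest pair of top edges, running from z = 0 to the bottom of the top.

B is a four-legged stool. The seat is a 355×322×26 mm slab whose top surface is at z = 390 mm; four round legs, each 28 mm in diameter, run from the floor (z = 0) to the underside of the seat, each leg's axis is inset half a diameter from the nearest pair of seat edges (so the leg's bounding box is flush with the corner).

C is a spool: two coaxial disc flanges of radius 110 mm and thickness 11 mm, joined by a core cylinder of radius 16 mm and height 137 mm. The lower flange rests on z = 0 and the three cylinders share a vertical axis.

Four stools sit around the table at the −y, +y, −x, +x sides. The spool is on top of the table.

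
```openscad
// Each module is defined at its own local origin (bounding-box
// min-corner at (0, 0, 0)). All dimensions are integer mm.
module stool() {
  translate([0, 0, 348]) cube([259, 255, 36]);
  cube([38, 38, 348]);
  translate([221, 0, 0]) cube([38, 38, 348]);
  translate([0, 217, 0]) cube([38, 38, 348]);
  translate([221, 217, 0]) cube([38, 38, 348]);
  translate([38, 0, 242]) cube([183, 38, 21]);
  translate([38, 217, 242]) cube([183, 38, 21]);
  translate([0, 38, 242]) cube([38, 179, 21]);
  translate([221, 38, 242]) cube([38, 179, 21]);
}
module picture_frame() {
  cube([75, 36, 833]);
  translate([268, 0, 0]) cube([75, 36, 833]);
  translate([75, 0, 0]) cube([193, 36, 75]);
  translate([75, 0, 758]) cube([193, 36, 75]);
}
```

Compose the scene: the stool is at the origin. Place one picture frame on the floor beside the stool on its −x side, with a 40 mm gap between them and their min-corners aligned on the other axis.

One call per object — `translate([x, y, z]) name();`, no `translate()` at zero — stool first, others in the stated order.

stool();
translate([-383, 0, 0]) picture_frame();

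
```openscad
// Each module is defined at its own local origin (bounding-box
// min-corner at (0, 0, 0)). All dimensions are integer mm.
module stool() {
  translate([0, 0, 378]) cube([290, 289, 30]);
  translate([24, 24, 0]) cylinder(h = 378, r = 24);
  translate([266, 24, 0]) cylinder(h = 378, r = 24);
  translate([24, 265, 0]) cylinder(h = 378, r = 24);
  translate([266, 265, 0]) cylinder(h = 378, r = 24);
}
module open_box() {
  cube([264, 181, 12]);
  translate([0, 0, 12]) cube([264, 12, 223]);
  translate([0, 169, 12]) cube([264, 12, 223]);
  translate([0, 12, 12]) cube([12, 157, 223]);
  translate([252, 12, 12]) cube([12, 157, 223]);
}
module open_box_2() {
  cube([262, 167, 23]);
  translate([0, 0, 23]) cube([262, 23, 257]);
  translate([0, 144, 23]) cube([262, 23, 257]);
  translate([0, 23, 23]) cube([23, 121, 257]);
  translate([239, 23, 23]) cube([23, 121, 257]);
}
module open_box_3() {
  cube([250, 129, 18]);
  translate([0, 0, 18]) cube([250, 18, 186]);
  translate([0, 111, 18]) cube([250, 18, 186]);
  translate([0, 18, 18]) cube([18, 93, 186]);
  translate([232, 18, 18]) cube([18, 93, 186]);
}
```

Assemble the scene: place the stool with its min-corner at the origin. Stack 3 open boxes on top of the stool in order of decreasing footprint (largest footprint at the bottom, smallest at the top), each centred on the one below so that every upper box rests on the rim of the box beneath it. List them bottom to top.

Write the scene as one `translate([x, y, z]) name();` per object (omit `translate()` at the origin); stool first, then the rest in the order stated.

stool();
translate([13, 54, 408]) open_box();
translate([14, 61, 643]) open_box_2();
translate([20, 80, 923]) open_box_3();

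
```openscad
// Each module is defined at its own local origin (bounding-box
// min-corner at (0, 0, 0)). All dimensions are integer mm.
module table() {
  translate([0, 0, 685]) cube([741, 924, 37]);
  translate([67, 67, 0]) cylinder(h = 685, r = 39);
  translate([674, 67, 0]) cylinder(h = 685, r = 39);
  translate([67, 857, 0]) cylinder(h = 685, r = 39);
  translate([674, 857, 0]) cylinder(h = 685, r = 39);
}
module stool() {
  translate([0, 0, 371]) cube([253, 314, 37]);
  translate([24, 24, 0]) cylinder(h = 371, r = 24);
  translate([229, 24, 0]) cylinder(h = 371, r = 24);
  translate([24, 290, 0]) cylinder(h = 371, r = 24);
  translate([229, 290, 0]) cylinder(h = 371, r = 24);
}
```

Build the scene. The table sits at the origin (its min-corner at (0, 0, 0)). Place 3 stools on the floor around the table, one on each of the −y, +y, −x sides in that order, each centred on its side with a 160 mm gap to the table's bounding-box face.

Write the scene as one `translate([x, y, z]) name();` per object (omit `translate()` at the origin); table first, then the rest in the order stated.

table();
translate([244, -474, 0]) stool();
translate([244, 1084, 0]) stool();
translate([-413, 305, 0]) stool();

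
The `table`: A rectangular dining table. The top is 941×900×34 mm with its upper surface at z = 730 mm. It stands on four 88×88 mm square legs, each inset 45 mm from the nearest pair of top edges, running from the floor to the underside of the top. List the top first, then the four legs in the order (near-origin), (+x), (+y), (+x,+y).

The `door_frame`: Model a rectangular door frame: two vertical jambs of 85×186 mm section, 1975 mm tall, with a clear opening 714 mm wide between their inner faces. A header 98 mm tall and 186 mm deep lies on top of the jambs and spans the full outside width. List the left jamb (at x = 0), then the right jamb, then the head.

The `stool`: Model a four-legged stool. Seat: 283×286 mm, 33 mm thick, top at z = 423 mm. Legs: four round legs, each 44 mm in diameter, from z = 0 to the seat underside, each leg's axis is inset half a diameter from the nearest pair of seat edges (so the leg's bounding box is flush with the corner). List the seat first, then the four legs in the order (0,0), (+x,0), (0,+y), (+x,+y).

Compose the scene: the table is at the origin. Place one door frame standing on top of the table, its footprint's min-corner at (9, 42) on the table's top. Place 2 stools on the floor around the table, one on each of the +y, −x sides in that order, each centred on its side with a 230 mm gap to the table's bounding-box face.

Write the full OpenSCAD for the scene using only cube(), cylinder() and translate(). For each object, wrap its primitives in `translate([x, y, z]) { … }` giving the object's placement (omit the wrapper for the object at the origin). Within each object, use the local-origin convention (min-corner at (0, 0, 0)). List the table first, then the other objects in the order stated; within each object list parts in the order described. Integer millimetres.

translate([0, 0, 696]) cube([941, 900, 34]);
translate([45, 45, 0]) cube([88, 88, 696]);
translate([808, 45, 0]) cube([88, 88, 696]);
translate([45, 767, 0]) cube([88, 88, 696]);
translate([808, 767, 0]) cube([88, 88, 696]);
translate([9, 42, 730]) {
  cube([85, 186, 1975]);
  translate([799, 0, 0]) cube([85, 186, 1975]);
  translate([0, 0, 1975]) cube([884, 186, 98]);
}
translate([329, 1130, 0]) {
  translate([0, 0, 390]) cube([283, 286, 33]);
  translate([22, 22, 0]) cylinder(h = 390, r = 22);
  translate([261, 22, 0]) cylinder(h = 390, r = 22);
  translate([22, 264, 0]) cylinder(h = 390, r = 22);
  translate([261, 264, 0]) cylinder(h = 390, r = 22);
}
translate([-513, 307, 0]) {
  translate([0, 0, 390]) cube([283, 286, 33]);
  translate([22, 22, 0]) cylinder(h = 390, r = 22);
  translate([261, 22, 0]) cylinder(h = 390, r = 22);
  translate([22, 264, 0]) cylinder(h = 390, r = 22);
  translate([261, 264, 0]) cylinder(h = 390, r = 22);
}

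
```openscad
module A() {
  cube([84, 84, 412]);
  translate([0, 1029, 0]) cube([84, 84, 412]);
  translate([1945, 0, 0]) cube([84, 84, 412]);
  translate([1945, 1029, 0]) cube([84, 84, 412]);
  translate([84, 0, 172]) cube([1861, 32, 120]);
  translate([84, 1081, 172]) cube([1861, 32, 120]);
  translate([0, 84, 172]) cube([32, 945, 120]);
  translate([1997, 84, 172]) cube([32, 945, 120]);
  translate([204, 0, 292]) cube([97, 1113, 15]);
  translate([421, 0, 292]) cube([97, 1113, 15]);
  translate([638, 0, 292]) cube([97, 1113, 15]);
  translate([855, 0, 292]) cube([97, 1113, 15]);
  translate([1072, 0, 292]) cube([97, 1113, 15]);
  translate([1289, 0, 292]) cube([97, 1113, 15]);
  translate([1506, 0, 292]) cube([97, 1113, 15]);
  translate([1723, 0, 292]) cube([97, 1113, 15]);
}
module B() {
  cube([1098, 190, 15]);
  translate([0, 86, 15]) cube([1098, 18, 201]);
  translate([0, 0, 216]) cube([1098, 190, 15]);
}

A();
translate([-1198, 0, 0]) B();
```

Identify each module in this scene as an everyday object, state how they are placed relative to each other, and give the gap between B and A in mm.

A is a bed frame. B is an I-beam. The I-beam is on the floor beside the bed frame on its −x side. The gap between the I-beam and the bed frame is 100 mm.

The I-beam's nearest face is 100 mm from the bed frame's −x face.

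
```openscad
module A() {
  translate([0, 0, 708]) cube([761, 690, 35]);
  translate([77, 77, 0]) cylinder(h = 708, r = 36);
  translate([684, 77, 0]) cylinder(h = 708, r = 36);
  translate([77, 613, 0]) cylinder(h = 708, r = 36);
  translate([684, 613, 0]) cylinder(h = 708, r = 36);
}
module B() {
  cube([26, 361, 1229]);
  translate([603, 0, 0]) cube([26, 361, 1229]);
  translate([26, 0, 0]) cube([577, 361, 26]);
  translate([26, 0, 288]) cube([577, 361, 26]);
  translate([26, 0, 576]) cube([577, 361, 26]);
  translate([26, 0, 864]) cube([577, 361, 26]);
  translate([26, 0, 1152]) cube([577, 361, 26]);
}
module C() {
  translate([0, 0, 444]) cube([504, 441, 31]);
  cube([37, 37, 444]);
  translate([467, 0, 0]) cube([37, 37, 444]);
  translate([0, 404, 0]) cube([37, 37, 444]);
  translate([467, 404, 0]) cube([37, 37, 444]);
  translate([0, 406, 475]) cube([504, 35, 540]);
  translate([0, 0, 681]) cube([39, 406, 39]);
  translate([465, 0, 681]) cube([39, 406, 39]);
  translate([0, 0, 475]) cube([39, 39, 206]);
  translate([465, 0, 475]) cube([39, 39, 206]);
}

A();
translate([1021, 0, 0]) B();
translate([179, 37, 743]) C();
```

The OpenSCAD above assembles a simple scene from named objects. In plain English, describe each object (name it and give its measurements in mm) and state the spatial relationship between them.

A is a rectangular dining table. The top is 761×690×35 mm with its upper surface at z = 743 mm. It stands on four round legs of 72 mm diameter, each leg's bounding box inset 41 mm from the nearest pair of top edges, running from the floor to the underside of the top.

B is an open bookshelf. Two side panels, each 26 mm thick, 361 mm deep and 1229 mm tall, stand 629 mm apart (outside-to-outside). Between them sit 5 shelves, each 26 mm thick and 361 mm deep, spanning the full gap between the sides. The bottom shelf rests on the floor (its underside at z = 0) and the clear gap between one shelf's top and the next shelf's underside is 262 mm.

C is a chair: 504×441 mm seat, 31 mm thick, top at z = 475 mm, on four 37 mm square corner legs flush with the seat edges. A 35 mm thick backrest slab spans the full seat width, extending 540 mm above the seat top, its back face flush with the seat's +y edge. Two armrests of 39×39 mm section run along each side from the seat's front edge to the front of the backrest, top faces 245 mm above the seat top and outer faces flush with the seat's x-edges; a 39×39 mm post under the front of each armrest stands on the seat at the front corner.

The bookshelf is on the floor beside the table on its +x side. The chair is on top of the table.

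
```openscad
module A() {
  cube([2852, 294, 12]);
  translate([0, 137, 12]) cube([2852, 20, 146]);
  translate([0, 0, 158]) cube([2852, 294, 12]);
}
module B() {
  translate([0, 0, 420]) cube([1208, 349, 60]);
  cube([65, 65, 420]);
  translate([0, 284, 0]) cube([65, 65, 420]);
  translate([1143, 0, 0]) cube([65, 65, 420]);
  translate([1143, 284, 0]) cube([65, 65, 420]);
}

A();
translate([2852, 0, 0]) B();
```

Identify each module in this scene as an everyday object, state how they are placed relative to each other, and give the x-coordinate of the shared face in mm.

A is an I-beam. B is a bench. The bench is against the I-beam's +x side, with their −y faces flush. The x-coordinate of the shared face is 2852 mm.

The I-beam's +x face and the bench's −x face are both at x = 2852 mm.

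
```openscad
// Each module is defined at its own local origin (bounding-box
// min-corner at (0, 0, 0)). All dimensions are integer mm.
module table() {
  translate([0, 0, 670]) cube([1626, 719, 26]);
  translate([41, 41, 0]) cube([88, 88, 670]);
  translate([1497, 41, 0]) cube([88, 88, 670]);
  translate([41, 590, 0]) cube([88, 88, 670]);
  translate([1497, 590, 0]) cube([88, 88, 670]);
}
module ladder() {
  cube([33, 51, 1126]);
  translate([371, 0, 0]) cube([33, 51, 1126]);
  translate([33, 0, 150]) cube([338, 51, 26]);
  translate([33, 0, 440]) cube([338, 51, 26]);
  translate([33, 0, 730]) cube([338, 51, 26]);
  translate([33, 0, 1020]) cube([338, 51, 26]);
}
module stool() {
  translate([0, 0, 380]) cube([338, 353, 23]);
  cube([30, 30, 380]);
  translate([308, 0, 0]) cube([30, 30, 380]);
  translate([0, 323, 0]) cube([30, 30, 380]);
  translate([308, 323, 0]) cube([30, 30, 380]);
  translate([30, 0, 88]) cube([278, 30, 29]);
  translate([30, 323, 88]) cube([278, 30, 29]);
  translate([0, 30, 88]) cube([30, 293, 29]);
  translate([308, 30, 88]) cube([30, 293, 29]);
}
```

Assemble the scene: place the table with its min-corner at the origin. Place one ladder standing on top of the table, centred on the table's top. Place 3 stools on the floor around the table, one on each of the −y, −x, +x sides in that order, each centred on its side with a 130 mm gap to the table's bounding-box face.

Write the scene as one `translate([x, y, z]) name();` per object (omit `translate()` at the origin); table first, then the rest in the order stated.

table();
translate([611, 334, 696]) ladder();
translate([644, -483, 0]) stool();
translate([-468, 183, 0]) stool();
translate([1756, 183, 0]) stool();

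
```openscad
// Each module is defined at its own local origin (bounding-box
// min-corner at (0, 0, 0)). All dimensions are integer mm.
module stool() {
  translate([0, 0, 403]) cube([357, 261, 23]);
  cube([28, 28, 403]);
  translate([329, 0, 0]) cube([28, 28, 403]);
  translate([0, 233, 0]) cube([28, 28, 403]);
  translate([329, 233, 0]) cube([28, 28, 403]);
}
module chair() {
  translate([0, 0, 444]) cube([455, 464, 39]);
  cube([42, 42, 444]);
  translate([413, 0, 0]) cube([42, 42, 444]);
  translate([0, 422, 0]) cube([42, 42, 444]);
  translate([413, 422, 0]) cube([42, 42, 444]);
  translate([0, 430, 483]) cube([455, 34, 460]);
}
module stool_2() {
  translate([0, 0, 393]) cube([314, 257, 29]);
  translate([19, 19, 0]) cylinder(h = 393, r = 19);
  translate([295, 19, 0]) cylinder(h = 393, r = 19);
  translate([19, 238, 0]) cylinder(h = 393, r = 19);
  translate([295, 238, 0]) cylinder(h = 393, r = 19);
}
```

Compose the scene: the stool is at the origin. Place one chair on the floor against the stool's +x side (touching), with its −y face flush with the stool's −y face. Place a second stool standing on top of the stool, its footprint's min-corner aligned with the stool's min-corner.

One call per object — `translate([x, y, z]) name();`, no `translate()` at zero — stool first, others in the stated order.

stool();
translate([357, 0, 0]) chair();
translate([0, 0, 426]) stool_2();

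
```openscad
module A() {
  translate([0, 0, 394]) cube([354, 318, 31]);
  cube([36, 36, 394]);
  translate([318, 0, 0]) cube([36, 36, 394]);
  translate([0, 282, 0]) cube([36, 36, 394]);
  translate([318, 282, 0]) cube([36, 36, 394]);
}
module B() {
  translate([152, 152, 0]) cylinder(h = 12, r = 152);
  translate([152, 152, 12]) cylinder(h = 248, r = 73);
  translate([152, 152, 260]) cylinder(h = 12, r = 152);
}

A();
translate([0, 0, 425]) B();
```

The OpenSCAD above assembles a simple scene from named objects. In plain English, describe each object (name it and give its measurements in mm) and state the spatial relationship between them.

A is a four-legged stool. The seat is a 354×318×31 mm slab whose top surface is at z = 425 mm; four square legs, each 36×36 mm in cross-section, run from the floor (z = 0) to the underside of the seat, each flush with a corner of the seat.

B is a spool: two coaxial disc flanges of radius 152 mm and thickness 12 mm, joined by a core cylinder of radius 73 mm and height 248 mm. The lower flange rests on z = 0 and the three cylinders share a vertical axis.

The spool is on top of the stool.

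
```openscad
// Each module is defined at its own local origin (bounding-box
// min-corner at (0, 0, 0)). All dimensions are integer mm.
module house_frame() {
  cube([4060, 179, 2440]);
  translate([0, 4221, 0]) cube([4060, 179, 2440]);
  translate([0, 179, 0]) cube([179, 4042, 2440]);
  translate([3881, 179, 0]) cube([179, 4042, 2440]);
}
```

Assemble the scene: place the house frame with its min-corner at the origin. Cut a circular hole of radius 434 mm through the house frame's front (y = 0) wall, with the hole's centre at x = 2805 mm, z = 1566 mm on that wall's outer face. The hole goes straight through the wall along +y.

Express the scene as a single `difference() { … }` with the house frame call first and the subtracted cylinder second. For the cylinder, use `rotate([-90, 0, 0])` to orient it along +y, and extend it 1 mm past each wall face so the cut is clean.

difference() {
  house_frame();
  translate([2805, -1, 1566]) rotate([-90, 0, 0]) cylinder(h = 181, r = 434);
}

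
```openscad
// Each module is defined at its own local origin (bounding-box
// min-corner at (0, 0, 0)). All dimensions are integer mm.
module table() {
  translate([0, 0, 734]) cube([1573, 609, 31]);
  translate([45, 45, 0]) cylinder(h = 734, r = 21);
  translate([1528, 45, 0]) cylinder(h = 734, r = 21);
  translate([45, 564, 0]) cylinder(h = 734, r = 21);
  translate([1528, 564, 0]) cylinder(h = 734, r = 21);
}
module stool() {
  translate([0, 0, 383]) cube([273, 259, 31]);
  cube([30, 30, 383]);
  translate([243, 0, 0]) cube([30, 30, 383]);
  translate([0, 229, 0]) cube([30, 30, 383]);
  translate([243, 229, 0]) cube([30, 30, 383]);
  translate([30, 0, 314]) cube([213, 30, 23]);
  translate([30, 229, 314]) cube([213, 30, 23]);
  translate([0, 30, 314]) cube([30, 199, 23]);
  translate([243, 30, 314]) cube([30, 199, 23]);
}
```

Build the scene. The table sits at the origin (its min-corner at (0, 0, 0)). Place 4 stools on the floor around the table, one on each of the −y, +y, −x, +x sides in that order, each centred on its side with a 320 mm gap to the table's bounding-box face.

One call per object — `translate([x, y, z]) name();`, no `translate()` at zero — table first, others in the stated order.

table();
translate([650, -579, 0]) stool();
translate([650, 929, 0]) stool();
translate([-593, 175, 0]) stool();
translate([1893, 175, 0]) stool();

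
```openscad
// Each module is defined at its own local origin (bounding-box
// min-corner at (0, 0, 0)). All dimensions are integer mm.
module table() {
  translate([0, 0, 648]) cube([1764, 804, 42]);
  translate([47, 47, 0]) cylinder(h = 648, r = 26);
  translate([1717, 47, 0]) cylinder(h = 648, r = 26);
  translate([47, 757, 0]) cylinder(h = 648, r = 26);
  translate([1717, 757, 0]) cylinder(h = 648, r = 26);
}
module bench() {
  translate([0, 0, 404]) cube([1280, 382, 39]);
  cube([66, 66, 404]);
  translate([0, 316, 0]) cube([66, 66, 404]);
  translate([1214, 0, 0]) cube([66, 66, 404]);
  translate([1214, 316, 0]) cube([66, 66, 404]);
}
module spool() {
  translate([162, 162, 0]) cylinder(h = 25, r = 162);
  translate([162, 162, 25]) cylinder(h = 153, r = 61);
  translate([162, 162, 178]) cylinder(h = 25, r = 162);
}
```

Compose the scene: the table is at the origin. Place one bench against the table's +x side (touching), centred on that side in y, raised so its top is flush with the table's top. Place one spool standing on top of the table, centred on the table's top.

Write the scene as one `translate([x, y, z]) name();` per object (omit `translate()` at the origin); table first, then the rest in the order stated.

table();
translate([1764, 211, 247]) bench();
translate([720, 240, 690]) spool();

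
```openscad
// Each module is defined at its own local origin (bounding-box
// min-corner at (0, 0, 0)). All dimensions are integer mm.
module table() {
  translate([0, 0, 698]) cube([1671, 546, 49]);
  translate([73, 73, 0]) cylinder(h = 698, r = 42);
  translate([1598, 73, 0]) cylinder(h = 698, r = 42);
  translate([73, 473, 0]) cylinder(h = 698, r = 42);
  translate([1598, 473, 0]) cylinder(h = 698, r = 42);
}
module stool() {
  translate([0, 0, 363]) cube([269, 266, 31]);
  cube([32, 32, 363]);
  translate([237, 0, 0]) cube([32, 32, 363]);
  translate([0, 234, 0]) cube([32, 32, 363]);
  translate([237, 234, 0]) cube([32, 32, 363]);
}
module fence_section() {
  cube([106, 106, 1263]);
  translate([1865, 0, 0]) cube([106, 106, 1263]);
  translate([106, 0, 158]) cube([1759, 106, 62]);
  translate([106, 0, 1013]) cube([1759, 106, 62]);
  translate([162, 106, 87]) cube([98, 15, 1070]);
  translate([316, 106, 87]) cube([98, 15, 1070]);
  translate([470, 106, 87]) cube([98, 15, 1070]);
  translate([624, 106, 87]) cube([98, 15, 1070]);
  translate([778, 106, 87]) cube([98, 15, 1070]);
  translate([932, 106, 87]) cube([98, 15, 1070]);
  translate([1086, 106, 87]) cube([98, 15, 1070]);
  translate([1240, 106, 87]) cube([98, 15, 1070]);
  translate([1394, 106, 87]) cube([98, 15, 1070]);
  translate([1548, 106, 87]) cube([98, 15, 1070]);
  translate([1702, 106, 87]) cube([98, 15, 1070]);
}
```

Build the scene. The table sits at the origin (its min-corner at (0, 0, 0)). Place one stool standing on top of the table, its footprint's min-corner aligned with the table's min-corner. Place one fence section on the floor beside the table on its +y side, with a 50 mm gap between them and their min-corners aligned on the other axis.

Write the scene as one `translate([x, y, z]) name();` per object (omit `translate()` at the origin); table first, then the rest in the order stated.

table();
translate([0, 0, 747]) stool();
translate([0, 596, 0]) fence_section();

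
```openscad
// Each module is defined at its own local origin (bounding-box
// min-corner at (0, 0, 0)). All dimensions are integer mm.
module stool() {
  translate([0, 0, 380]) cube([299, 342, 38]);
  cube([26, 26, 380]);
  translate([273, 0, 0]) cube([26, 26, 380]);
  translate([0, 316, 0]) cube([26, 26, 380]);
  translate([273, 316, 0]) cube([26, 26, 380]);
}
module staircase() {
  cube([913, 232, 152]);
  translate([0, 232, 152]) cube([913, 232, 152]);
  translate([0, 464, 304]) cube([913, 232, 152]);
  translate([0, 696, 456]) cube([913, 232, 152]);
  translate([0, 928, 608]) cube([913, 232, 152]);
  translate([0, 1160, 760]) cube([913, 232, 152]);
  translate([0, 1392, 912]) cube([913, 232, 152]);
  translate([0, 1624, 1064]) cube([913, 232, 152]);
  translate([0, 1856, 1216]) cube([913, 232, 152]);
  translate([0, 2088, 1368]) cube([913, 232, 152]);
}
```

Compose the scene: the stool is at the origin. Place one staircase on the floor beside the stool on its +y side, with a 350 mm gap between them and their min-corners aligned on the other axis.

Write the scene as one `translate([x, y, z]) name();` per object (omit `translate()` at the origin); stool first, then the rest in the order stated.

stool();
translate([0, 692, 0]) staircase();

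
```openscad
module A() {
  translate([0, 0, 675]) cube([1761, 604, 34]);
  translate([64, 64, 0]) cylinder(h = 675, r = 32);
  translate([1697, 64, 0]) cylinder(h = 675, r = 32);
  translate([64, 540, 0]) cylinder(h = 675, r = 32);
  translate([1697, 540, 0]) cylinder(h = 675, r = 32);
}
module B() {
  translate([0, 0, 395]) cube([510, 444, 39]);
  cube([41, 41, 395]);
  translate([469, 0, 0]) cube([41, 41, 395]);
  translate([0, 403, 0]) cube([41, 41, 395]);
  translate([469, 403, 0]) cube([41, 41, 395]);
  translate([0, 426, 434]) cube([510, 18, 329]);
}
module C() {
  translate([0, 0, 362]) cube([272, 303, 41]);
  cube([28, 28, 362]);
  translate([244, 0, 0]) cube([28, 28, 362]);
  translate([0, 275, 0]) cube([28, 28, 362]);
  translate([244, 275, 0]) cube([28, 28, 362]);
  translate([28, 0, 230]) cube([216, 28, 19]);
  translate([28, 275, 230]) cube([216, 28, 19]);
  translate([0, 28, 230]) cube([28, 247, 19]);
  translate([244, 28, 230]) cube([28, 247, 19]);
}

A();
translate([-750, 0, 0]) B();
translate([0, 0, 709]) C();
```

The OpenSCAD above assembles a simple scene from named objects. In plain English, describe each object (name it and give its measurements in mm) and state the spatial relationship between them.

A is a table: top 1761 mm (x) × 604 mm (y), 34 mm thick, upper face at z = 709 mm, on four round legs of 64 mm diameter, each leg's bounding box inset 32 mm from the nearest pair of top edges, running from z = 0 to the bottom of the top.

B is a chair: 510×444 mm seat, 39 mm thick, top at z = 434 mm, on four 41 mm square corner legs flush with the seat edges. A 18 mm thick backrest slab spans the full seat width, extending 329 mm above the seat top, its back face flush with the seat's +y edge.

C is a four-legged stool. The seat is 272×303 mm, 41 mm thick, top at z = 403 mm. It stands on four square legs, each 28×28 mm in cross-section, from z = 0 to the seat underside, each flush with a corner of the seat. Four stretchers, 28 mm wide and 19 mm tall, connect adjacent legs with their undersides at z = 230 mm, each running between the inner faces of the legs it joins and aligned with the legs' outer faces on the other axis.

The chair is on the floor beside the table on its −x side. The stool is on top of the table.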